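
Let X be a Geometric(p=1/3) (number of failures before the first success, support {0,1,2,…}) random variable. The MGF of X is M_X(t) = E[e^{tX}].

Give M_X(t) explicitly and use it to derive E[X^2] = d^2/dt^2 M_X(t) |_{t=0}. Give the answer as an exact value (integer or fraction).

M_X(t) = 1/(3*(1 - 2*e^(t)/3))
M′(t) = 2*e^(t)/(4*e^(2*t) - 12*e^(t) + 9)
M′′(t) = (-4*e^(2*t) - 6*e^(t))/(8*e^(3*t) - 36*e^(2*t) + 54*e^(t) - 27)

E[X^2] = M′′(0) = 10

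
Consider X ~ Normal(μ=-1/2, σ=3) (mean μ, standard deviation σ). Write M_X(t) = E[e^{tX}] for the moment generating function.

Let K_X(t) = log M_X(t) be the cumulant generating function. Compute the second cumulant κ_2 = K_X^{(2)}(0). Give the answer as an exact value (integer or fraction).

M_X(t) = e^(9*t^2/2 - t/2)
K_X(t) = log M_X(t) = 9*t^2/2 - t/2
K^(2)(t) = 9

κ_2 = K^(2)(0) = 9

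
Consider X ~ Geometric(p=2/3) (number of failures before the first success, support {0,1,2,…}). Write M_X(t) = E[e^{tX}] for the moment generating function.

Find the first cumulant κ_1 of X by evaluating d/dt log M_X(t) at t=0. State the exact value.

κ_1 = dK/dt |_{t=0} = 1/2

M_X(t) = 2/(3*(1 - e^(t)/3))
K_X(t) = log M_X(t) = -log(1 - e^(t)/3) - log(3) + log(2)
dK/dt = -e^(t)/(e^(t) - 3)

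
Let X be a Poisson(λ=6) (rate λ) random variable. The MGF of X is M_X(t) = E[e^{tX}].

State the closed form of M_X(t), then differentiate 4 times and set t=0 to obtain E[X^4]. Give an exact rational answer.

M_X(t) = e^(6*e^(t) - 6)
M^(4)(t) = (1296*e^(4*t)*e^(6*e^(t)) + 1296*e^(3*t)*e^(6*e^(t)) + 252*e^(2*t)*e^(6*e^(t)) + 6*e^(t)*e^(6*e^(t)))*e^(-6)

E[X^4] = M^(4)(0) = 2850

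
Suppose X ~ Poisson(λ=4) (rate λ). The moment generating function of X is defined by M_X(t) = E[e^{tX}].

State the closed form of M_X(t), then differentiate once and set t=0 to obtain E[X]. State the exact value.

M_X(t) = e^(4*e^(t) - 4)
dM/dt = 4*e^(-4)*e^(t)*e^(4*e^(t))

E[X] = dM/dt |_{t=0} = 4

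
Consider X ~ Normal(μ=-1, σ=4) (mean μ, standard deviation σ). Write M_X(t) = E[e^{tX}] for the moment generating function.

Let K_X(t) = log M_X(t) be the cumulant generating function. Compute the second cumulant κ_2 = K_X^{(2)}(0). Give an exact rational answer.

κ_2 = K′′(0) = 16

M_X(t) = e^(8*t^2 - t)
K_X(t) = log M_X(t) = 8*t^2 - t
K′(t) = 16*t - 1
K′′(t) = 16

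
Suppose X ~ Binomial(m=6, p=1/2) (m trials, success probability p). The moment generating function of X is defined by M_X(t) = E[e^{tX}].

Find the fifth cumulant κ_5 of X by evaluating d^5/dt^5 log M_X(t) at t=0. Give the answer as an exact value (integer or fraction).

κ_5 = K^(5)(0) = 0

M_X(t) = (e^(t)/2 + 1/2)^6
K_X(t) = log M_X(t) = 6*log(e^(t)/2 + 1/2)
K^(5)(t) = (-6*e^(4*t) + 66*e^(3*t) - 66*e^(2*t) + 6*e^(t))/(e^(5*t) + 5*e^(4*t) + 10*e^(3*t) + 10*e^(2*t) + 5*e^(t) + 1)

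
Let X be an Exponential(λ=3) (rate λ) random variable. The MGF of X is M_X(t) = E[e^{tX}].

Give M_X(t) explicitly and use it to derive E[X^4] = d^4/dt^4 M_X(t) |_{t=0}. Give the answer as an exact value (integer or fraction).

M_X(t) = 3/(3 - t)
dM/dt = 3/(t^2 - 6*t + 9)
d^2M/dt^2 = -6/(t^3 - 9*t^2 + 27*t - 27)
d^3M/dt^3 = 18/(t^4 - 12*t^3 + 54*t^2 - 108*t + 81)
d^4M/dt^4 = -72/(t^5 - 15*t^4 + 90*t^3 - 270*t^2 + 405*t - 243)

E[X^4] = d^4M/dt^4 |_{t=0} = 8/27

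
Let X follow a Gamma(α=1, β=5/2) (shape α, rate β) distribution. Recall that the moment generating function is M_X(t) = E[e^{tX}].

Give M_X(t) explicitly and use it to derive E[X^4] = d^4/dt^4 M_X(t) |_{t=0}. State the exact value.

M_X(t) = 5/(2*(5/2 - t))
M^(4)(t) = -1920/(32*t^5 - 400*t^4 + 2000*t^3 - 5000*t^2 + 6250*t - 3125)

E[X^4] = M^(4)(0) = 384/625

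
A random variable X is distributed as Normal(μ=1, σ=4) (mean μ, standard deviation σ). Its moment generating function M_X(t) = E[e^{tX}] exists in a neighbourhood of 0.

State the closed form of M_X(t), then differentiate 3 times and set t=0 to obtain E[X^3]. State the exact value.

E[X^3] = M^(3)(0) = 49

M_X(t) = e^(8*t^2 + t)
M^(3)(t) = 4096*t^3*e^(t)*e^(8*t^2) + 768*t^2*e^(t)*e^(8*t^2) + 816*t*e^(t)*e^(8*t^2) + 49*e^(t)*e^(8*t^2)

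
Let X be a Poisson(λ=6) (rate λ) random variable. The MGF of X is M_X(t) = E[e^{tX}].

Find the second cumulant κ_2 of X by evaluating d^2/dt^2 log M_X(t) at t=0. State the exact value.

κ_2 = D^2[K](0) = 6

M_X(t) = e^(6*e^(t) - 6)
K_X(t) = log M_X(t) = 6*e^(t) - 6
D^2[K](t) = 6*e^(t)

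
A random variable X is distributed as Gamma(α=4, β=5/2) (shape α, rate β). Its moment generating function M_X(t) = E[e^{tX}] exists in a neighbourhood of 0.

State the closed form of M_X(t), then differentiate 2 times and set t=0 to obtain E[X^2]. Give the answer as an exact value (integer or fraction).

E[X^2] = M^(2)(0) = 16/5

M_X(t) = 625/(16*(5/2 - t)^4)
M^(2)(t) = 50000/(64*t^6 - 960*t^5 + 6000*t^4 - 20000*t^3 + 37500*t^2 - 37500*t + 15625)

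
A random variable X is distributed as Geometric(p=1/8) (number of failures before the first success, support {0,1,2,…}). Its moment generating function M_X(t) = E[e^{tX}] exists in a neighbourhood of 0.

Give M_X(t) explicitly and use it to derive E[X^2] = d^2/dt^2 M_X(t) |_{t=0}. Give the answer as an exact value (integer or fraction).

M_X(t) = 1/(8*(1 - 7*e^(t)/8))
M′(t) = 7*e^(t)/(49*e^(2*t) - 112*e^(t) + 64)
M′′(t) = (-49*e^(2*t) - 56*e^(t))/(343*e^(3*t) - 1176*e^(2*t) + 1344*e^(t) - 512)

E[X^2] = M′′(0) = 105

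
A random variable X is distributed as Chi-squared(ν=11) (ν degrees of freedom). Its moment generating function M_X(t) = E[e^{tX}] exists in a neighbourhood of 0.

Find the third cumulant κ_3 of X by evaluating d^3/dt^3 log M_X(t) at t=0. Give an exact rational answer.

M_X(t) = (1 - 2*t)^(-11/2)
K_X(t) = log M_X(t) = -11*log(1 - 2*t)/2
D^3[K](t) = -88/(8*t^3 - 12*t^2 + 6*t - 1)

κ_3 = D^3[K](0) = 88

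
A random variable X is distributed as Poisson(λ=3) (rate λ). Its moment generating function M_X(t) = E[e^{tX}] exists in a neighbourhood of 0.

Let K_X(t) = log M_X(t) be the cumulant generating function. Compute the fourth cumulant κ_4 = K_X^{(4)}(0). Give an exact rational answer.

κ_4 = K′′′′(0) = 3

M_X(t) = e^(3*e^(t) - 3)
K_X(t) = log M_X(t) = 3*e^(t) - 3
K′(t) = 3*e^(t)
K′′(t) = 3*e^(t)
K′′′(t) = 3*e^(t)
K′′′′(t) = 3*e^(t)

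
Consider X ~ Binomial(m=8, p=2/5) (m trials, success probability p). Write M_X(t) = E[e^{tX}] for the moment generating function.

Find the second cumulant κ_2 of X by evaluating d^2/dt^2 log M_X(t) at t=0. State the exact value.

M_X(t) = (2*e^(t)/5 + 3/5)^8
K_X(t) = log M_X(t) = 8*log(2*e^(t)/5 + 3/5)
dK/dt = 16*e^(t)/(2*e^(t) + 3)
d^2K/dt^2 = 48*e^(t)/(4*e^(2*t) + 12*e^(t) + 9)

κ_2 = d^2K/dt^2 |_{t=0} = 48/25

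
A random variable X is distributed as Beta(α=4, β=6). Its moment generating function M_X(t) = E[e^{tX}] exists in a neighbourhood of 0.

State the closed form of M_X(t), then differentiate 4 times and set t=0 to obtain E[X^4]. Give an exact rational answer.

M_X(t) = ₁F₁(4; 10; t)
dM/dt = 2*₁F₁(5; 11; t)/5
d^2M/dt^2 = 2*₁F₁(6; 12; t)/11
d^3M/dt^3 = ₁F₁(7; 13; t)/11
d^4M/dt^4 = 7*₁F₁(8; 14; t)/143

E[X^4] = d^4M/dt^4 |_{t=0} = 7/143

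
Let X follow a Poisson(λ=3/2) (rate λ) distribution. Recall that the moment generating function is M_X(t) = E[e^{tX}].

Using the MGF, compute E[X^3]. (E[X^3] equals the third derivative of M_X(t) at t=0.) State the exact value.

E[X^3] = M^(3)(0) = 93/8

M_X(t) = e^(3*e^(t)/2 - 3/2)
M^(3)(t) = (27*e^(3*t)*e^(3*e^(t)/2) + 54*e^(2*t)*e^(3*e^(t)/2) + 12*e^(t)*e^(3*e^(t)/2))*e^(-3/2)/8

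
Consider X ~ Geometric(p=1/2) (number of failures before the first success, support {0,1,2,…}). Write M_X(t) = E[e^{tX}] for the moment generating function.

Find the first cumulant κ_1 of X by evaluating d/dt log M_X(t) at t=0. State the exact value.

κ_1 = D[K](0) = 1

M_X(t) = 1/(2*(1 - e^(t)/2))
K_X(t) = log M_X(t) = -log(1 - e^(t)/2) - log(2)
D[K](t) = -e^(t)/(e^(t) - 2)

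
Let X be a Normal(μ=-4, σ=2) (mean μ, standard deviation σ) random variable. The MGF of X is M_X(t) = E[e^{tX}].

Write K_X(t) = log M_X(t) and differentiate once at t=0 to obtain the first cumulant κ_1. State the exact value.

κ_1 = K′(0) = -4

M_X(t) = e^(2*t^2 - 4*t)
K_X(t) = log M_X(t) = 2*t^2 - 4*t
K′(t) = 4*t - 4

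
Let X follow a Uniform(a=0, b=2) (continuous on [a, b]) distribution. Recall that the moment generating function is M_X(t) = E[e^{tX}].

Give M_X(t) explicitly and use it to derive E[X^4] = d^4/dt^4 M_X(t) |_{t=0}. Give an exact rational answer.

E[X^4] = d^4M/dt^4 |_{t=0} = 16/5

M_X(t) = (e^(2*t) - 1)/(2*t)
dM/dt = (2*t*e^(2*t) - e^(2*t) + 1)/(2*t^2)
d^2M/dt^2 = (2*t^2*e^(2*t) - 2*t*e^(2*t) + e^(2*t) - 1)/t^3
d^3M/dt^3 = (4*t^3*e^(2*t) - 6*t^2*e^(2*t) + 6*t*e^(2*t) - 3*e^(2*t) + 3)/t^4
d^4M/dt^4 = (8*t^4*e^(2*t) - 16*t^3*e^(2*t) + 24*t^2*e^(2*t) - 24*t*e^(2*t) + 12*e^(2*t) - 12)/t^5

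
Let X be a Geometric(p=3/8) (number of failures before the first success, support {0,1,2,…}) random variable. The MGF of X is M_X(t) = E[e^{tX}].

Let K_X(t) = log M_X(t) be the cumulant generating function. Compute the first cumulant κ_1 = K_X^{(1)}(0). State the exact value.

κ_1 = dK/dt |_{t=0} = 5/3

M_X(t) = 3/(8*(1 - 5*e^(t)/8))
K_X(t) = log M_X(t) = -log(1 - 5*e^(t)/8) - 3*log(2) + log(3)
dK/dt = -5*e^(t)/(5*e^(t) - 8)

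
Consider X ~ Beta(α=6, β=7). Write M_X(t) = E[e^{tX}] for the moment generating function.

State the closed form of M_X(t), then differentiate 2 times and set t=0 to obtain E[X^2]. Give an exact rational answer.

M_X(t) = ₁F₁(6; 13; t)
dM/dt = 6*₁F₁(7; 14; t)/13
d^2M/dt^2 = 3*₁F₁(8; 15; t)/13

E[X^2] = d^2M/dt^2 |_{t=0} = 3/13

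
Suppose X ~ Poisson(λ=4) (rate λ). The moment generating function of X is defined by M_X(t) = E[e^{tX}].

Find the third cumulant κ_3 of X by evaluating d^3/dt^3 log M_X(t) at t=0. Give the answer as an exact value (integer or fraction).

M_X(t) = e^(4*e^(t) - 4)
K_X(t) = log M_X(t) = 4*e^(t) - 4
K^(3)(t) = 4*e^(t)

κ_3 = K^(3)(0) = 4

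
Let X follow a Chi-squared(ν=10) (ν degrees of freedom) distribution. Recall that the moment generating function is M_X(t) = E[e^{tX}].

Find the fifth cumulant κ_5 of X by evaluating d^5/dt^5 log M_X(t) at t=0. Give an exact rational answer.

κ_5 = d^5K/dt^5 |_{t=0} = 3840

M_X(t) = (1 - 2*t)^(-5)
K_X(t) = log M_X(t) = -5*log(1 - 2*t)
dK/dt = -10/(2*t - 1)
d^2K/dt^2 = 20/(4*t^2 - 4*t + 1)
d^3K/dt^3 = -80/(8*t^3 - 12*t^2 + 6*t - 1)
d^4K/dt^4 = 480/(16*t^4 - 32*t^3 + 24*t^2 - 8*t + 1)
d^5K/dt^5 = -3840/(32*t^5 - 80*t^4 + 80*t^3 - 40*t^2 + 10*t - 1)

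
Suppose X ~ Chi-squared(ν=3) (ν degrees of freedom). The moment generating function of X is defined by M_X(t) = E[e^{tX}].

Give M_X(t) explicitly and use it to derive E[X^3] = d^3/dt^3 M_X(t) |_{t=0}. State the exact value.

E[X^3] = d^3M/dt^3 |_{t=0} = 105

M_X(t) = (1 - 2*t)^(-3/2)
dM/dt = 3/(4*t^2*√(1 - 2*t) - 4*t*√(1 - 2*t) + √(1 - 2*t))
d^2M/dt^2 = -15/(8*t^3*√(1 - 2*t) - 12*t^2*√(1 - 2*t) + 6*t*√(1 - 2*t) - √(1 - 2*t))
d^3M/dt^3 = 105/(16*t^4*√(1 - 2*t) - 32*t^3*√(1 - 2*t) + 24*t^2*√(1 - 2*t) - 8*t*√(1 - 2*t) + √(1 - 2*t))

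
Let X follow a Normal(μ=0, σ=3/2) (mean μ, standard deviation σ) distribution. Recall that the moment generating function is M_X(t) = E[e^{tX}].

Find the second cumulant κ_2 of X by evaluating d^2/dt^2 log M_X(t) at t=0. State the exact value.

κ_2 = K′′(0) = 9/4

M_X(t) = e^(9*t^2/8)
K_X(t) = log M_X(t) = 9*t^2/8
K′(t) = 9*t/4
K′′(t) = 9/4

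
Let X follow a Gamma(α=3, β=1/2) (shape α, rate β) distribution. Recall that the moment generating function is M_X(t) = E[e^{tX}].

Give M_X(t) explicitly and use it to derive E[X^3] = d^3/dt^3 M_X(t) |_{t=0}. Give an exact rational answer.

M_X(t) = 1/(8*(1/2 - t)^3)
M′(t) = 6/(16*t^4 - 32*t^3 + 24*t^2 - 8*t + 1)
M′′(t) = -48/(32*t^5 - 80*t^4 + 80*t^3 - 40*t^2 + 10*t - 1)
M′′′(t) = 480/(64*t^6 - 192*t^5 + 240*t^4 - 160*t^3 + 60*t^2 - 12*t + 1)

E[X^3] = M′′′(0) = 480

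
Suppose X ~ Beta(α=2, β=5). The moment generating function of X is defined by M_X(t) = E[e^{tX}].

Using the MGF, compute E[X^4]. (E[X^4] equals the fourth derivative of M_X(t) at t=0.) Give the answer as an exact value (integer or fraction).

M_X(t) = ₁F₁(2; 7; t)
M^(4)(t) = ₁F₁(6; 11; t)/42

E[X^4] = M^(4)(0) = 1/42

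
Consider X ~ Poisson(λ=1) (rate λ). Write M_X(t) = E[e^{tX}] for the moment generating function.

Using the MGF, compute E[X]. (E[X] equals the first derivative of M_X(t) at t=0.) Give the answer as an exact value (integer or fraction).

E[X] = D[M](0) = 1

M_X(t) = e^(e^(t) - 1)
D[M](t) = e^(-1)*e^(t)*e^(e^(t))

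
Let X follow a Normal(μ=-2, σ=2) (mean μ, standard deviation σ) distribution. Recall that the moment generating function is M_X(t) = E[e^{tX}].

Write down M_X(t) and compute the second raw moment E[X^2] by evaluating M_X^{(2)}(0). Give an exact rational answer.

M_X(t) = e^(2*t^2 - 2*t)
M^(2)(t) = (16*t^2*e^(2*t^2) - 16*t*e^(2*t^2) + 8*e^(2*t^2))*e^(-2*t)

E[X^2] = M^(2)(0) = 8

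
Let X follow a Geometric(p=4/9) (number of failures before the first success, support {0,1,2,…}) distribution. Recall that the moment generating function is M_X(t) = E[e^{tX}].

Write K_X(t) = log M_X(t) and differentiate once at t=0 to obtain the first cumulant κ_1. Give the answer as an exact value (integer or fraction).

κ_1 = K′(0) = 5/4

M_X(t) = 4/(9*(1 - 5*e^(t)/9))
K_X(t) = log M_X(t) = -log(1 - 5*e^(t)/9) - 2*log(3) + 2*log(2)
K′(t) = -5*e^(t)/(5*e^(t) - 9)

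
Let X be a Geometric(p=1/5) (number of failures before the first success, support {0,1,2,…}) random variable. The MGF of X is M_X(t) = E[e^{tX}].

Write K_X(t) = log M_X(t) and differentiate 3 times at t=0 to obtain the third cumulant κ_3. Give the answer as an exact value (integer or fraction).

κ_3 = D^3[K](0) = 180

M_X(t) = 1/(5*(1 - 4*e^(t)/5))
K_X(t) = log M_X(t) = -log(1 - 4*e^(t)/5) - log(5)
D^3[K](t) = (-80*e^(2*t) - 100*e^(t))/(64*e^(3*t) - 240*e^(2*t) + 300*e^(t) - 125)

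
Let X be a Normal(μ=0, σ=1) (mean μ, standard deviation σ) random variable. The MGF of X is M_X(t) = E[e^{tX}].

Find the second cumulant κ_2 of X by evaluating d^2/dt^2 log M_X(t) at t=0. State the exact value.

M_X(t) = e^(t^2/2)
K_X(t) = log M_X(t) = t^2/2
K^(2)(t) = 1

κ_2 = K^(2)(0) = 1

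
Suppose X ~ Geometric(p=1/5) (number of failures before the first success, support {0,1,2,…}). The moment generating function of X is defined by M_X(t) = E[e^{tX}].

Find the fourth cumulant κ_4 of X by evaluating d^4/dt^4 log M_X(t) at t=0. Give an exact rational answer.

M_X(t) = 1/(5*(1 - 4*e^(t)/5))
K_X(t) = log M_X(t) = -log(1 - 4*e^(t)/5) - log(5)
K^(4)(t) = (320*e^(3*t) + 1600*e^(2*t) + 500*e^(t))/(256*e^(4*t) - 1280*e^(3*t) + 2400*e^(2*t) - 2000*e^(t) + 625)

κ_4 = K^(4)(0) = 2420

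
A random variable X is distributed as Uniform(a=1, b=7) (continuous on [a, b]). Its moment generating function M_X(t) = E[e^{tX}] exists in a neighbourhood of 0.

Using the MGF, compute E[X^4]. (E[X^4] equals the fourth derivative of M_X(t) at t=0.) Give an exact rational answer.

M_X(t) = (e^(7*t) - e^(t))/(6*t)
M′(t) = (7*t*e^(7*t) - t*e^(t) - e^(7*t) + e^(t))/(6*t^2)
M′′(t) = (49*t^2*e^(7*t) - t^2*e^(t) - 14*t*e^(7*t) + 2*t*e^(t) + 2*e^(7*t) - 2*e^(t))/(6*t^3)
M′′′(t) = (343*t^3*e^(7*t) - t^3*e^(t) - 147*t^2*e^(7*t) + 3*t^2*e^(t) + 42*t*e^(7*t) - 6*t*e^(t) - 6*e^(7*t) + 6*e^(t))/(6*t^4)
M′′′′(t) = (2401*t^4*e^(7*t) - t^4*e^(t) - 1372*t^3*e^(7*t) + 4*t^3*e^(t) + 588*t^2*e^(7*t) - 12*t^2*e^(t) - 168*t*e^(7*t) + 24*t*e^(t) + 24*e^(7*t) - 24*e^(t))/(6*t^5)

E[X^4] = M′′′′(0) = 2801/5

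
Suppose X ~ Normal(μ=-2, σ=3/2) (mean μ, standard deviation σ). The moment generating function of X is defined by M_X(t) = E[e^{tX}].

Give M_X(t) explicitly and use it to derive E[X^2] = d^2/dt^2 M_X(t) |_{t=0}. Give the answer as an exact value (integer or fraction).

E[X^2] = M^(2)(0) = 25/4

M_X(t) = e^(9*t^2/8 - 2*t)
M^(2)(t) = (81*t^2*e^(9*t^2/8) - 144*t*e^(9*t^2/8) + 100*e^(9*t^2/8))*e^(-2*t)/16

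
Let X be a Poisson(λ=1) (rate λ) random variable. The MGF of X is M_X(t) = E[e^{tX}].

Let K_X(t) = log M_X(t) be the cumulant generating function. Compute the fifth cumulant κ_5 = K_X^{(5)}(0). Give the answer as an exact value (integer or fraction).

κ_5 = d^5K/dt^5 |_{t=0} = 1

M_X(t) = e^(e^(t) - 1)
K_X(t) = log M_X(t) = e^(t) - 1
dK/dt = e^(t)
d^2K/dt^2 = e^(t)
d^3K/dt^3 = e^(t)
d^4K/dt^4 = e^(t)
d^5K/dt^5 = e^(t)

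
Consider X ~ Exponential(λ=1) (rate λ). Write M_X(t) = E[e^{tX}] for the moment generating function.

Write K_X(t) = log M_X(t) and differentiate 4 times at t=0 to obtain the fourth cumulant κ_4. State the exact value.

M_X(t) = 1/(1 - t)
K_X(t) = log M_X(t) = -log(1 - t)
K^(4)(t) = 6/(t^4 - 4*t^3 + 6*t^2 - 4*t + 1)

κ_4 = K^(4)(0) = 6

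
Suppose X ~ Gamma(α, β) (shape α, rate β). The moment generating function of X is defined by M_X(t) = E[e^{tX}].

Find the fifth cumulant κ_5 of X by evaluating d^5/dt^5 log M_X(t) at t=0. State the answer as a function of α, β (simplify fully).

M_X(t) = (β/(β - t))^α
K_X(t) = log M_X(t) = α*(log(β) - log(β - t))
K′(t) = -α/(-β + t)
K′′(t) = α/(β^2 - 2*β*t + t^2)
K′′′(t) = -2*α/(-β^3 + 3*β^2*t - 3*β*t^2 + t^3)
K′′′′(t) = 6*α/(β^4 - 4*β^3*t + 6*β^2*t^2 - 4*β*t^3 + t^4)
K′′′′′(t) = -24*α/(-β^5 + 5*β^4*t - 10*β^3*t^2 + 10*β^2*t^3 - 5*β*t^4 + t^5)

κ_5 = K′′′′′(0) = 24*α/β^5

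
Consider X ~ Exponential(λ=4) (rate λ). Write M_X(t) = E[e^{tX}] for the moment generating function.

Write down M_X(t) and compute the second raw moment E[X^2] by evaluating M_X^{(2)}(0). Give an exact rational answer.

E[X^2] = M^(2)(0) = 1/8

M_X(t) = 4/(4 - t)
M^(2)(t) = -8/(t^3 - 12*t^2 + 48*t - 64)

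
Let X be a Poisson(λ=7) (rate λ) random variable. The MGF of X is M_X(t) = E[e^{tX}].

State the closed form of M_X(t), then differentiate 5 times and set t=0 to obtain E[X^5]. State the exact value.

E[X^5] = d^5M/dt^5 |_{t=0} = 50134

M_X(t) = e^(7*e^(t) - 7)
dM/dt = 7*e^(-7)*e^(t)*e^(7*e^(t))
d^2M/dt^2 = (49*e^(2*t)*e^(7*e^(t)) + 7*e^(t)*e^(7*e^(t)))*e^(-7)
d^3M/dt^3 = (343*e^(3*t)*e^(7*e^(t)) + 147*e^(2*t)*e^(7*e^(t)) + 7*e^(t)*e^(7*e^(t)))*e^(-7)
d^4M/dt^4 = (2401*e^(4*t)*e^(7*e^(t)) + 2058*e^(3*t)*e^(7*e^(t)) + 343*e^(2*t)*e^(7*e^(t)) + 7*e^(t)*e^(7*e^(t)))*e^(-7)
d^5M/dt^5 = (16807*e^(5*t)*e^(7*e^(t)) + 24010*e^(4*t)*e^(7*e^(t)) + 8575*e^(3*t)*e^(7*e^(t)) + 735*e^(2*t)*e^(7*e^(t)) + 7*e^(t)*e^(7*e^(t)))*e^(-7)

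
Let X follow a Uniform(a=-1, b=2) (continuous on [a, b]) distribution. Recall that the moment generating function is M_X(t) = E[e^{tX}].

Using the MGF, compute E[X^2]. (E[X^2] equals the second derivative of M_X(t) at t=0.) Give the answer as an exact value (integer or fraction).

E[X^2] = d^2M/dt^2 |_{t=0} = 1

M_X(t) = (e^(2*t) - e^(-t))/(3*t)
dM/dt = (2*t*e^(3*t) + t - e^(3*t) + 1)*e^(-t)/(3*t^2)
d^2M/dt^2 = (4*t^2*e^(3*t) - t^2 - 4*t*e^(3*t) - 2*t + 2*e^(3*t) - 2)*e^(-t)/(3*t^3)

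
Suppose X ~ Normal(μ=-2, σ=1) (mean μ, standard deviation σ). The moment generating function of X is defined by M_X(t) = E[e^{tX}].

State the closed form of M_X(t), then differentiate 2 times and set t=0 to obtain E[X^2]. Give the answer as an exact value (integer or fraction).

E[X^2] = D^2[M](0) = 5

M_X(t) = e^(t^2/2 - 2*t)
D^2[M](t) = (t^2*e^(t^2/2) - 4*t*e^(t^2/2) + 5*e^(t^2/2))*e^(-2*t)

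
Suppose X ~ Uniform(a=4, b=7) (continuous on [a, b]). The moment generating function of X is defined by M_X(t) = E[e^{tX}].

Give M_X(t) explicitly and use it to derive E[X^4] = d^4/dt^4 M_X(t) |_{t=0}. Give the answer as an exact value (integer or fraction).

E[X^4] = D^4[M](0) = 5261/5

M_X(t) = (e^(7*t) - e^(4*t))/(3*t)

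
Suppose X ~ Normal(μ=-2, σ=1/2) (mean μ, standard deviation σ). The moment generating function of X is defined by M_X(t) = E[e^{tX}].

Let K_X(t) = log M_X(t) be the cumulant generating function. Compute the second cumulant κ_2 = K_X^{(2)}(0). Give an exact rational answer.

M_X(t) = e^(t^2/8 - 2*t)
K_X(t) = log M_X(t) = t^2/8 - 2*t
D^2[K](t) = 1/4

κ_2 = D^2[K](0) = 1/4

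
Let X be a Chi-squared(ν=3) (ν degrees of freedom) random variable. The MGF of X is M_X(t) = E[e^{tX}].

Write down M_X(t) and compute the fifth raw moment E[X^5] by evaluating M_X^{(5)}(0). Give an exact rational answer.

E[X^5] = M^(5)(0) = 10395

M_X(t) = (1 - 2*t)^(-3/2)
M^(5)(t) = 10395/(64*t^6*√(1 - 2*t) - 192*t^5*√(1 - 2*t) + 240*t^4*√(1 - 2*t) - 160*t^3*√(1 - 2*t) + 60*t^2*√(1 - 2*t) - 12*t*√(1 - 2*t) + √(1 - 2*t))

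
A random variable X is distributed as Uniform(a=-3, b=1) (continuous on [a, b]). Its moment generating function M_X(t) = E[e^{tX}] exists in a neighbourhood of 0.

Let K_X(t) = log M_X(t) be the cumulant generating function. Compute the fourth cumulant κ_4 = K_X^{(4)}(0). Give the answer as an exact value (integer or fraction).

M_X(t) = (e^(t) - e^(-3*t))/(4*t)
K_X(t) = log M_X(t) = -log(t) + log(e^(t) - e^(-3*t)) - 2*log(2)

κ_4 = D^4[K](0) = -32/15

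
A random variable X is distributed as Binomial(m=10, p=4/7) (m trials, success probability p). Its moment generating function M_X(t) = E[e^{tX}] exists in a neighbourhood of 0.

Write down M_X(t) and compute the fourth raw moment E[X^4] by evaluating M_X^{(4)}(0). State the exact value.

E[X^4] = M′′′′(0) = 533320/343

M_X(t) = (4*e^(t)/7 + 3/7)^10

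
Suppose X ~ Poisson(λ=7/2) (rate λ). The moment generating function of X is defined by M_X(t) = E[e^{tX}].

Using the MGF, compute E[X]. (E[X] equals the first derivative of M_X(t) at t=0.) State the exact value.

M_X(t) = e^(7*e^(t)/2 - 7/2)
dM/dt = 7*e^(-7/2)*e^(t)*e^(7*e^(t)/2)/2

E[X] = dM/dt |_{t=0} = 7/2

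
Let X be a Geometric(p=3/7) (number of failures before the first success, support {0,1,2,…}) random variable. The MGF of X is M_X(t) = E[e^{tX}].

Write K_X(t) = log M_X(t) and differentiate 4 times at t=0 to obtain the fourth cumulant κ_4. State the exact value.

M_X(t) = 3/(7*(1 - 4*e^(t)/7))
K_X(t) = log M_X(t) = -log(1 - 4*e^(t)/7) - log(7) + log(3)
K^(4)(t) = (448*e^(3*t) + 3136*e^(2*t) + 1372*e^(t))/(256*e^(4*t) - 1792*e^(3*t) + 4704*e^(2*t) - 5488*e^(t) + 2401)

κ_4 = K^(4)(0) = 1652/27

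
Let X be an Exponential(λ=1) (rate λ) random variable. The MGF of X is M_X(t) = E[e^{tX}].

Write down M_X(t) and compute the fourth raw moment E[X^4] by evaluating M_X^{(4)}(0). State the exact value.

M_X(t) = 1/(1 - t)
M′(t) = 1/(t^2 - 2*t + 1)
M′′(t) = -2/(t^3 - 3*t^2 + 3*t - 1)
M′′′(t) = 6/(t^4 - 4*t^3 + 6*t^2 - 4*t + 1)
M′′′′(t) = -24/(t^5 - 5*t^4 + 10*t^3 - 10*t^2 + 5*t - 1)

E[X^4] = M′′′′(0) = 24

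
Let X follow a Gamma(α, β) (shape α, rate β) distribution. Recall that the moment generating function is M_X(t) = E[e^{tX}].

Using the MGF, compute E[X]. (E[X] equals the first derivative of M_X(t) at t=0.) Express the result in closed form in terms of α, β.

E[X] = M′(0) = α/β

M_X(t) = (β/(β - t))^α
M′(t) = -α*β^α*(1/(β - t))^α/(-β + t)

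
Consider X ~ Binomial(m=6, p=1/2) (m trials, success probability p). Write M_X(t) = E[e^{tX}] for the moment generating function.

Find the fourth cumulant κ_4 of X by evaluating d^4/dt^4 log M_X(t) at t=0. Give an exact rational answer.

M_X(t) = (e^(t)/2 + 1/2)^6
K_X(t) = log M_X(t) = 6*log(e^(t)/2 + 1/2)
K′(t) = 6*e^(t)/(e^(t) + 1)
K′′(t) = 6*e^(t)/(e^(2*t) + 2*e^(t) + 1)
K′′′(t) = (-6*e^(2*t) + 6*e^(t))/(e^(3*t) + 3*e^(2*t) + 3*e^(t) + 1)
K′′′′(t) = (6*e^(3*t) - 24*e^(2*t) + 6*e^(t))/(e^(4*t) + 4*e^(3*t) + 6*e^(2*t) + 4*e^(t) + 1)

κ_4 = K′′′′(0) = -3/4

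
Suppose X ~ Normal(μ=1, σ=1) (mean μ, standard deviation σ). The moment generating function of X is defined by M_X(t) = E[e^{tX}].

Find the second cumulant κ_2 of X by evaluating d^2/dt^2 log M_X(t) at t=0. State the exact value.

κ_2 = D^2[K](0) = 1

M_X(t) = e^(t^2/2 + t)
K_X(t) = log M_X(t) = t^2/2 + t
D^2[K](t) = 1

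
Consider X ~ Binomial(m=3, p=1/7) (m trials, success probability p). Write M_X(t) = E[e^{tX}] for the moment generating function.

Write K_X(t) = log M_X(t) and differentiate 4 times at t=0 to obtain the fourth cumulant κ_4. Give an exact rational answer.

M_X(t) = (e^(t)/7 + 6/7)^3
K_X(t) = log M_X(t) = 3*log(e^(t)/7 + 6/7)
D^4[K](t) = (18*e^(3*t) - 432*e^(2*t) + 648*e^(t))/(e^(4*t) + 24*e^(3*t) + 216*e^(2*t) + 864*e^(t) + 1296)

κ_4 = D^4[K](0) = 234/2401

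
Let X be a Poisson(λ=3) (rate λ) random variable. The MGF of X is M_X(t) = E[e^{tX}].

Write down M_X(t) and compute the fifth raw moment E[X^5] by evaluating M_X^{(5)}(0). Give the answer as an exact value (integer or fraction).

E[X^5] = M′′′′′(0) = 1866

M_X(t) = e^(3*e^(t) - 3)
M′(t) = 3*e^(-3)*e^(t)*e^(3*e^(t))
M′′(t) = (9*e^(2*t)*e^(3*e^(t)) + 3*e^(t)*e^(3*e^(t)))*e^(-3)
M′′′(t) = (27*e^(3*t)*e^(3*e^(t)) + 27*e^(2*t)*e^(3*e^(t)) + 3*e^(t)*e^(3*e^(t)))*e^(-3)
M′′′′(t) = (81*e^(4*t)*e^(3*e^(t)) + 162*e^(3*t)*e^(3*e^(t)) + 63*e^(2*t)*e^(3*e^(t)) + 3*e^(t)*e^(3*e^(t)))*e^(-3)
M′′′′′(t) = (243*e^(5*t)*e^(3*e^(t)) + 810*e^(4*t)*e^(3*e^(t)) + 675*e^(3*t)*e^(3*e^(t)) + 135*e^(2*t)*e^(3*e^(t)) + 3*e^(t)*e^(3*e^(t)))*e^(-3)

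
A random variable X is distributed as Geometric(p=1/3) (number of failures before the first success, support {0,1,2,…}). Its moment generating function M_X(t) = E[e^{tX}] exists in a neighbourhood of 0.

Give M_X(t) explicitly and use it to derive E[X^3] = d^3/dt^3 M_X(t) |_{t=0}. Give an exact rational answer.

M_X(t) = 1/(3*(1 - 2*e^(t)/3))
M′(t) = 2*e^(t)/(4*e^(2*t) - 12*e^(t) + 9)
M′′(t) = (-4*e^(2*t) - 6*e^(t))/(8*e^(3*t) - 36*e^(2*t) + 54*e^(t) - 27)
M′′′(t) = (8*e^(3*t) + 48*e^(2*t) + 18*e^(t))/(16*e^(4*t) - 96*e^(3*t) + 216*e^(2*t) - 216*e^(t) + 81)

E[X^3] = M′′′(0) = 74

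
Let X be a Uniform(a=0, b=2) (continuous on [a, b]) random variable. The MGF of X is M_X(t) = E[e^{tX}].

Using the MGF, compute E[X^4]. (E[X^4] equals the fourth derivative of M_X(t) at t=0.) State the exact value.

E[X^4] = d^4M/dt^4 |_{t=0} = 16/5

M_X(t) = (e^(2*t) - 1)/(2*t)
dM/dt = (2*t*e^(2*t) - e^(2*t) + 1)/(2*t^2)
d^2M/dt^2 = (2*t^2*e^(2*t) - 2*t*e^(2*t) + e^(2*t) - 1)/t^3
d^3M/dt^3 = (4*t^3*e^(2*t) - 6*t^2*e^(2*t) + 6*t*e^(2*t) - 3*e^(2*t) + 3)/t^4
d^4M/dt^4 = (8*t^4*e^(2*t) - 16*t^3*e^(2*t) + 24*t^2*e^(2*t) - 24*t*e^(2*t) + 12*e^(2*t) - 12)/t^5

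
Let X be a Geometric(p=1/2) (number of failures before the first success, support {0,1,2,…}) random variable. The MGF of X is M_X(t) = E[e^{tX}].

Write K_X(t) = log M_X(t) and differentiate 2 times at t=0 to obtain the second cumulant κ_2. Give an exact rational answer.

κ_2 = D^2[K](0) = 2

M_X(t) = 1/(2*(1 - e^(t)/2))
K_X(t) = log M_X(t) = -log(1 - e^(t)/2) - log(2)
D^2[K](t) = 2*e^(t)/(e^(2*t) - 4*e^(t) + 4)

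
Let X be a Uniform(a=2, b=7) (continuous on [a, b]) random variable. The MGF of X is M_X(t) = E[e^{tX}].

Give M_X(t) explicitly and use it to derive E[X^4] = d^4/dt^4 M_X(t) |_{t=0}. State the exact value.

M_X(t) = (e^(7*t) - e^(2*t))/(5*t)

E[X^4] = M^(4)(0) = 671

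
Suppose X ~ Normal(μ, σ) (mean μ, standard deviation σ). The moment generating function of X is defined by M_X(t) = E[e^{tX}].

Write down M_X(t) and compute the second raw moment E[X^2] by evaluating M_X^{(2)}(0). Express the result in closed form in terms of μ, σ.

M_X(t) = e^(μ*t + σ^2*t^2/2)
dM/dt = μ*e^(μ*t)*e^(σ^2*t^2/2) + σ^2*t*e^(μ*t)*e^(σ^2*t^2/2)
d^2M/dt^2 = μ^2*e^(μ*t)*e^(σ^2*t^2/2) + 2*μ*σ^2*t*e^(μ*t)*e^(σ^2*t^2/2) + σ^4*t^2*e^(μ*t)*e^(σ^2*t^2/2) + σ^2*e^(μ*t)*e^(σ^2*t^2/2)

E[X^2] = d^2M/dt^2 |_{t=0} = μ^2 + σ^2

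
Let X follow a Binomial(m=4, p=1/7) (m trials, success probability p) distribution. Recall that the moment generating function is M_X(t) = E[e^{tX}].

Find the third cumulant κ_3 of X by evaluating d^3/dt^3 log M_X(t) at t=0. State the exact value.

M_X(t) = (e^(t)/7 + 6/7)^4
K_X(t) = log M_X(t) = 4*log(e^(t)/7 + 6/7)
dK/dt = 4*e^(t)/(e^(t) + 6)
d^2K/dt^2 = 24*e^(t)/(e^(2*t) + 12*e^(t) + 36)
d^3K/dt^3 = (-24*e^(2*t) + 144*e^(t))/(e^(3*t) + 18*e^(2*t) + 108*e^(t) + 216)

κ_3 = d^3K/dt^3 |_{t=0} = 120/343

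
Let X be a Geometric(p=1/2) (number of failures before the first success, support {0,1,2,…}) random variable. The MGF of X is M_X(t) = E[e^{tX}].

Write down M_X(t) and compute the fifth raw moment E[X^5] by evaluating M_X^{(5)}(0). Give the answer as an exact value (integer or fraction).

E[X^5] = M′′′′′(0) = 541

M_X(t) = 1/(2*(1 - e^(t)/2))
M′(t) = e^(t)/(e^(2*t) - 4*e^(t) + 4)
M′′(t) = (-e^(2*t) - 2*e^(t))/(e^(3*t) - 6*e^(2*t) + 12*e^(t) - 8)
M′′′(t) = (e^(3*t) + 8*e^(2*t) + 4*e^(t))/(e^(4*t) - 8*e^(3*t) + 24*e^(2*t) - 32*e^(t) + 16)
M′′′′(t) = (-e^(4*t) - 22*e^(3*t) - 44*e^(2*t) - 8*e^(t))/(e^(5*t) - 10*e^(4*t) + 40*e^(3*t) - 80*e^(2*t) + 80*e^(t) - 32)
M′′′′′(t) = (e^(5*t) + 52*e^(4*t) + 264*e^(3*t) + 208*e^(2*t) + 16*e^(t))/(e^(6*t) - 12*e^(5*t) + 60*e^(4*t) - 160*e^(3*t) + 240*e^(2*t) - 192*e^(t) + 64)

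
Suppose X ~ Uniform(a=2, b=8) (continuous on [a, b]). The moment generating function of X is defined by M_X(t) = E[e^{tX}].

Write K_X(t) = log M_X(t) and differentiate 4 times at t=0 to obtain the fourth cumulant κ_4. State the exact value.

M_X(t) = (e^(8*t) - e^(2*t))/(6*t)
K_X(t) = log M_X(t) = -log(t) + log(e^(8*t) - e^(2*t)) - log(6)

κ_4 = D^4[K](0) = -54/5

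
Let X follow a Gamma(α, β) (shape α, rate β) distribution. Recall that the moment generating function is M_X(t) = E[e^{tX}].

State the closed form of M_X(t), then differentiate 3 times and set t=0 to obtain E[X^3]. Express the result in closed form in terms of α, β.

E[X^3] = M^(3)(0) = α*(α^2 + 3*α + 2)/β^3

M_X(t) = (β/(β - t))^α
M^(3)(t) = (-α^3*β^α*(1/(β - t))^α - 3*α^2*β^α*(1/(β - t))^α - 2*α*β^α*(1/(β - t))^α)/(-β^3 + 3*β^2*t - 3*β*t^2 + t^3)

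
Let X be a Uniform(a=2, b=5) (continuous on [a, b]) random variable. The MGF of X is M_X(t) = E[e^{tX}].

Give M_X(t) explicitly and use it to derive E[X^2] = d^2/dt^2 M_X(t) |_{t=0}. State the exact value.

M_X(t) = (e^(5*t) - e^(2*t))/(3*t)
D^2[M](t) = (25*t^2*e^(5*t) - 4*t^2*e^(2*t) - 10*t*e^(5*t) + 4*t*e^(2*t) + 2*e^(5*t) - 2*e^(2*t))/(3*t^3)

E[X^2] = D^2[M](0) = 13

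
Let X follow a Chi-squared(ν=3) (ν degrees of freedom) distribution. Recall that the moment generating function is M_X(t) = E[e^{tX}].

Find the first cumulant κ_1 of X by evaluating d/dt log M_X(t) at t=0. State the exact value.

κ_1 = dK/dt |_{t=0} = 3

M_X(t) = (1 - 2*t)^(-3/2)
K_X(t) = log M_X(t) = -3*log(1 - 2*t)/2
dK/dt = -3/(2*t - 1)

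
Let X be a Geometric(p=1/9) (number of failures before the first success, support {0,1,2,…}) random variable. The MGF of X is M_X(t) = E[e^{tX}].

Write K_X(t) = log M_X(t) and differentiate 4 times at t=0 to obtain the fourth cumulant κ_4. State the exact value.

M_X(t) = 1/(9*(1 - 8*e^(t)/9))
K_X(t) = log M_X(t) = -log(1 - 8*e^(t)/9) - 2*log(3)
D^4[K](t) = (4608*e^(3*t) + 20736*e^(2*t) + 5832*e^(t))/(4096*e^(4*t) - 18432*e^(3*t) + 31104*e^(2*t) - 23328*e^(t) + 6561)

κ_4 = D^4[K](0) = 31176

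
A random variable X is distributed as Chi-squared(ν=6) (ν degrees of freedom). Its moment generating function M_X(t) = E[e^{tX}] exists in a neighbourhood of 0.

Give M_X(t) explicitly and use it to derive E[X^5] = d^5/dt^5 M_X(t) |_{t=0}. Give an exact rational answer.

E[X^5] = M′′′′′(0) = 80640

M_X(t) = (1 - 2*t)^(-3)
M′(t) = 6/(16*t^4 - 32*t^3 + 24*t^2 - 8*t + 1)
M′′(t) = -48/(32*t^5 - 80*t^4 + 80*t^3 - 40*t^2 + 10*t - 1)
M′′′(t) = 480/(64*t^6 - 192*t^5 + 240*t^4 - 160*t^3 + 60*t^2 - 12*t + 1)
M′′′′(t) = -5760/(128*t^7 - 448*t^6 + 672*t^5 - 560*t^4 + 280*t^3 - 84*t^2 + 14*t - 1)
M′′′′′(t) = 80640/(256*t^8 - 1024*t^7 + 1792*t^6 - 1792*t^5 + 1120*t^4 - 448*t^3 + 112*t^2 - 16*t + 1)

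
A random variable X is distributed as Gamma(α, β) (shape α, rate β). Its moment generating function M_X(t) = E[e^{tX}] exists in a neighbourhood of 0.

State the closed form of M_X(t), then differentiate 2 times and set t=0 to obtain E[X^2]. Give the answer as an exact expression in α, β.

M_X(t) = (β/(β - t))^α
dM/dt = -α*β^α*(1/(β - t))^α/(-β + t)
d^2M/dt^2 = (α^2*β^α*(1/(β - t))^α + α*β^α*(1/(β - t))^α)/(β^2 - 2*β*t + t^2)

E[X^2] = d^2M/dt^2 |_{t=0} = α*(α + 1)/β^2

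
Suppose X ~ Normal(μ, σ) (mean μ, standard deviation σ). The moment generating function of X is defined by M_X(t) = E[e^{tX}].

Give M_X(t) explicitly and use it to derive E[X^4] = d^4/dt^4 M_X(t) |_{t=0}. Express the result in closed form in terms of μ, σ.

E[X^4] = D^4[M](0) = μ^4 + 6*μ^2*σ^2 + 3*σ^4

M_X(t) = e^(μ*t + σ^2*t^2/2)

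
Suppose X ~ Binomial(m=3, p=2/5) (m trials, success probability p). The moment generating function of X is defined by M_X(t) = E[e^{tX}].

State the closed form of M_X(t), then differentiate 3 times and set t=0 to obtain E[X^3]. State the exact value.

M_X(t) = (2*e^(t)/5 + 3/5)^3
M′(t) = 24*e^(3*t)/125 + 72*e^(2*t)/125 + 54*e^(t)/125
M′′(t) = 72*e^(3*t)/125 + 144*e^(2*t)/125 + 54*e^(t)/125
M′′′(t) = 216*e^(3*t)/125 + 288*e^(2*t)/125 + 54*e^(t)/125

E[X^3] = M′′′(0) = 558/125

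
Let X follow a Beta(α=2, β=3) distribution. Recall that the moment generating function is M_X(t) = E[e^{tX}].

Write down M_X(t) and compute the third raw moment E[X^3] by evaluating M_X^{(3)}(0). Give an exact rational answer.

M_X(t) = ₁F₁(2; 5; t)
dM/dt = 2*₁F₁(3; 6; t)/5
d^2M/dt^2 = ₁F₁(4; 7; t)/5
d^3M/dt^3 = 4*₁F₁(5; 8; t)/35

E[X^3] = d^3M/dt^3 |_{t=0} = 4/35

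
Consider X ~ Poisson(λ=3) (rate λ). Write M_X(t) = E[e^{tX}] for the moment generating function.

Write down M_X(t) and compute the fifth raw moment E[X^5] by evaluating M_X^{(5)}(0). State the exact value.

M_X(t) = e^(3*e^(t) - 3)
D^5[M](t) = (243*e^(5*t)*e^(3*e^(t)) + 810*e^(4*t)*e^(3*e^(t)) + 675*e^(3*t)*e^(3*e^(t)) + 135*e^(2*t)*e^(3*e^(t)) + 3*e^(t)*e^(3*e^(t)))*e^(-3)

E[X^5] = D^5[M](0) = 1866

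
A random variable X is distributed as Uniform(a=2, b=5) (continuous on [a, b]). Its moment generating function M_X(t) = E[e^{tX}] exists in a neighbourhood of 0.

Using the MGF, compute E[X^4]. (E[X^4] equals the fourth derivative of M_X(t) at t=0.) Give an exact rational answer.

M_X(t) = (e^(5*t) - e^(2*t))/(3*t)
dM/dt = (5*t*e^(5*t) - 2*t*e^(2*t) - e^(5*t) + e^(2*t))/(3*t^2)
d^2M/dt^2 = (25*t^2*e^(5*t) - 4*t^2*e^(2*t) - 10*t*e^(5*t) + 4*t*e^(2*t) + 2*e^(5*t) - 2*e^(2*t))/(3*t^3)
d^3M/dt^3 = (125*t^3*e^(5*t) - 8*t^3*e^(2*t) - 75*t^2*e^(5*t) + 12*t^2*e^(2*t) + 30*t*e^(5*t) - 12*t*e^(2*t) - 6*e^(5*t) + 6*e^(2*t))/(3*t^4)

E[X^4] = d^4M/dt^4 |_{t=0} = 1031/5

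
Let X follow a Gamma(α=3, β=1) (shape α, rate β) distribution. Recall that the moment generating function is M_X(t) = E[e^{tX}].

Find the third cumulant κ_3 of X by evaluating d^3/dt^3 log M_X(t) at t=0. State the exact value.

M_X(t) = (1 - t)^(-3)
K_X(t) = log M_X(t) = -3*log(1 - t)
D^3[K](t) = -6/(t^3 - 3*t^2 + 3*t - 1)

κ_3 = D^3[K](0) = 6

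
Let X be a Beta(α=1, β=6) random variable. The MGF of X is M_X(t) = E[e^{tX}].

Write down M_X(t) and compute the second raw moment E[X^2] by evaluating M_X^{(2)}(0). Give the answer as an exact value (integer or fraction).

E[X^2] = M^(2)(0) = 1/28

M_X(t) = ₁F₁(1; 7; t)
M^(2)(t) = ₁F₁(3; 9; t)/28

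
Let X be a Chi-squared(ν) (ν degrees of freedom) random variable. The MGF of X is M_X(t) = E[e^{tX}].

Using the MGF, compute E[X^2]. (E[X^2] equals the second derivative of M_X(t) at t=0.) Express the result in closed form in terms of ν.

M_X(t) = (1 - 2*t)^(-ν/2)
M^(2)(t) = (ν^2 + 2*ν)/(4*t^2*(1 - 2*t)^(ν/2) - 4*t*(1 - 2*t)^(ν/2) + (1 - 2*t)^(ν/2))

E[X^2] = M^(2)(0) = ν*(ν + 2)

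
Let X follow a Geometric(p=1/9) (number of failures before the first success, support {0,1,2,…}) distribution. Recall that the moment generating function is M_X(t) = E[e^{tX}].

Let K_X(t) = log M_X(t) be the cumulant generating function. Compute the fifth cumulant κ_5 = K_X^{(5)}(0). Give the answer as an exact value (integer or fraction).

κ_5 = D^5[K](0) = 1058760

M_X(t) = 1/(9*(1 - 8*e^(t)/9))
K_X(t) = log M_X(t) = -log(1 - 8*e^(t)/9) - 2*log(3)
D^5[K](t) = (-36864*e^(4*t) - 456192*e^(3*t) - 513216*e^(2*t) - 52488*e^(t))/(32768*e^(5*t) - 184320*e^(4*t) + 414720*e^(3*t) - 466560*e^(2*t) + 262440*e^(t) - 59049)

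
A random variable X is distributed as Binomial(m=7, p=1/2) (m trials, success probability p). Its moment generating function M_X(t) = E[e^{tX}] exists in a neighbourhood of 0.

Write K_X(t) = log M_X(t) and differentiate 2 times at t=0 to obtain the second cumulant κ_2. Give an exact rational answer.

κ_2 = d^2K/dt^2 |_{t=0} = 7/4

M_X(t) = (e^(t)/2 + 1/2)^7
K_X(t) = log M_X(t) = 7*log(e^(t)/2 + 1/2)
dK/dt = 7*e^(t)/(e^(t) + 1)
d^2K/dt^2 = 7*e^(t)/(e^(2*t) + 2*e^(t) + 1)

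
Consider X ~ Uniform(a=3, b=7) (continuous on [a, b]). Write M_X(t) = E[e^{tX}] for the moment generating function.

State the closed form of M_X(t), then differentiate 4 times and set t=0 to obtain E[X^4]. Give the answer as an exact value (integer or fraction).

E[X^4] = D^4[M](0) = 4141/5

M_X(t) = (e^(7*t) - e^(3*t))/(4*t)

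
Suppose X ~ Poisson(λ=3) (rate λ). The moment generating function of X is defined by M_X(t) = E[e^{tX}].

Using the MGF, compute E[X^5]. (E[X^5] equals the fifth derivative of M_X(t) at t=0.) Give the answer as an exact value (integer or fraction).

M_X(t) = e^(3*e^(t) - 3)
D^5[M](t) = (243*e^(5*t)*e^(3*e^(t)) + 810*e^(4*t)*e^(3*e^(t)) + 675*e^(3*t)*e^(3*e^(t)) + 135*e^(2*t)*e^(3*e^(t)) + 3*e^(t)*e^(3*e^(t)))*e^(-3)

E[X^5] = D^5[M](0) = 1866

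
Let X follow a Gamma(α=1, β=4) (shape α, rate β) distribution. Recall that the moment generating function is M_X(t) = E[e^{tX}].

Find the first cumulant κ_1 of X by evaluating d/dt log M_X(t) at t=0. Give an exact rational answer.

κ_1 = K′(0) = 1/4

M_X(t) = 4/(4 - t)
K_X(t) = log M_X(t) = -log(4 - t) + 2*log(2)
K′(t) = -1/(t - 4)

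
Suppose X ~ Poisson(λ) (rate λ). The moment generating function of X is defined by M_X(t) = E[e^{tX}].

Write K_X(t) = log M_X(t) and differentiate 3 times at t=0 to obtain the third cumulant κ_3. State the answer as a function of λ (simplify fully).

M_X(t) = e^(λ*(e^(t) - 1))
K_X(t) = log M_X(t) = λ*(e^(t) - 1)
dK/dt = λ*e^(t)
d^2K/dt^2 = λ*e^(t)
d^3K/dt^3 = λ*e^(t)

κ_3 = d^3K/dt^3 |_{t=0} = λ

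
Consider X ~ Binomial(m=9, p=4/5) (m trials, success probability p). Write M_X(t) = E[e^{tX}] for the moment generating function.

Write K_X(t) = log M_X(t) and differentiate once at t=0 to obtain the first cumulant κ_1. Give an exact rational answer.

κ_1 = K^(1)(0) = 36/5

M_X(t) = (4*e^(t)/5 + 1/5)^9
K_X(t) = log M_X(t) = 9*log(4*e^(t)/5 + 1/5)
K^(1)(t) = 36*e^(t)/(4*e^(t) + 1)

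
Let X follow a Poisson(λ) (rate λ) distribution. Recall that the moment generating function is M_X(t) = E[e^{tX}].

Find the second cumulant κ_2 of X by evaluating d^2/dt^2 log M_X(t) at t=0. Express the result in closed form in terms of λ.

κ_2 = D^2[K](0) = λ

M_X(t) = e^(λ*(e^(t) - 1))
K_X(t) = log M_X(t) = λ*(e^(t) - 1)
D^2[K](t) = λ*e^(t)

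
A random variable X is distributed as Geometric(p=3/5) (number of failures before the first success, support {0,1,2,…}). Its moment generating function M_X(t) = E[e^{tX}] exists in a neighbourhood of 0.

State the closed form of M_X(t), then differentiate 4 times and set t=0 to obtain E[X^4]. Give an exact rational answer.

E[X^4] = D^4[M](0) = 602/27

M_X(t) = 3/(5*(1 - 2*e^(t)/5))
D^4[M](t) = (-48*e^(4*t) - 1320*e^(3*t) - 3300*e^(2*t) - 750*e^(t))/(32*e^(5*t) - 400*e^(4*t) + 2000*e^(3*t) - 5000*e^(2*t) + 6250*e^(t) - 3125)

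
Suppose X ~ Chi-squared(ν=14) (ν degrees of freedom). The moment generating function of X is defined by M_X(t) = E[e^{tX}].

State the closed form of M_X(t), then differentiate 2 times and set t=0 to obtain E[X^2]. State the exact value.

M_X(t) = (1 - 2*t)^(-7)
M^(2)(t) = -224/(512*t^9 - 2304*t^8 + 4608*t^7 - 5376*t^6 + 4032*t^5 - 2016*t^4 + 672*t^3 - 144*t^2 + 18*t - 1)

E[X^2] = M^(2)(0) = 224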